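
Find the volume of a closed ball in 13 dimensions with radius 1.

V = 128·π^6/135135 ≈ 0.910629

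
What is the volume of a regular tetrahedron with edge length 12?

Volume = (√2/12) · 12³ = 203.647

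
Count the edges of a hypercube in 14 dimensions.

Number of 1-faces = C(14,1)·2^(14-1) = 14·8192 = 114688.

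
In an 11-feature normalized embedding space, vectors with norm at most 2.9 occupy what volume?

V_11(2.9) = π^(11/2) · (2.9)^11 / Γ(11/2 + 1) ≈ 229870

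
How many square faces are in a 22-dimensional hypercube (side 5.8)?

Choose 2 of 22 axes to span the face (C(22,2) = 231 ways), then fix each of the remaining 20 coordinates at one of its two extreme values (2^20 = 1048576 ways): 231·1048576 = 242221056.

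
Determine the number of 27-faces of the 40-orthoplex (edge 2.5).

f_27(40-orthoplex) = 2^28 · (40 choose 28) = 1499709561508986880.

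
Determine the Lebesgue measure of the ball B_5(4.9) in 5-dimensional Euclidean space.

The n-ball volume is π^(n/2)·r^n/Γ(n/2+1). With n=5, r=4.9: V ≈ 14868.9.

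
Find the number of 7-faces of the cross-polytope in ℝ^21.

Each 7-face is the convex hull of 8 vertices, one chosen as ±e_i from each of 8 distinct axes: 2^8·C(21,8) = 52093440.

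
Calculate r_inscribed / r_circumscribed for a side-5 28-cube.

For an n-cube of any side s, the inradius is s/2 and the circumradius is s√n/2, so the ratio is 1/√28 ≈ 0.188982.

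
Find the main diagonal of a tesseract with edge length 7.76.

The space diagonal of an n-cube of side s is s√n. Here 7.76·√4 = 15.52.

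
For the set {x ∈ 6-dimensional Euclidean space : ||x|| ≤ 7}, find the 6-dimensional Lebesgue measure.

The n-ball volume is π^(n/2)·r^n/Γ(n/2+1). With n=6, r=7: V = 117649·π^3/6 ≈ 607976.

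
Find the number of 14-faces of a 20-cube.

Number of 14-faces = C(20,14) · 2^(20-14) = 38760 · 64 = 2480640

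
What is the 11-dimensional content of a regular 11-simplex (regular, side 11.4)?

Volume = 11.4^11 · √(12/2^11) / 11! ≈ 810.445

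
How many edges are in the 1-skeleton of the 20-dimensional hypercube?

The 20-cube has n·2^(n-1) = 20·2^19 = 20·524288 = 10485760 edges.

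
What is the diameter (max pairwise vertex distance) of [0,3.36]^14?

d = √(3.36² + 3.36² + ... + 3.36²) [14 terms] = √(14·3.36²) = 3.36√14 ≈ 12.572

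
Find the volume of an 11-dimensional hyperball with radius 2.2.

The n-ball volume is π^(n/2)·r^n/Γ(n/2+1). With n=11, r=2.2: V ≈ 11009.2.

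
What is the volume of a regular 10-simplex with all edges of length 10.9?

For a regular n-simplex with edge a, V = (a^n / n!)·√((n+1)/2^n). With a=10.9, n=10: V ≈ 676.158.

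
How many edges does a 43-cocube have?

f_1(43-orthoplex) = 2^2 · (43 choose 2) = 3612.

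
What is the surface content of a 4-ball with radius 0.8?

S_4(0.8) = 2·π^(4/2)·(0.8)^3 / Γ(4/2) ≈ 10.1065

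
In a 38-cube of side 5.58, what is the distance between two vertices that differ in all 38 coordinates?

Diagonal = √38 · 5.58 ≈ 34.3974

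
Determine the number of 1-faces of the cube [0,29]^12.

Choose 1 of 12 axes to span the face (C(12,1) = 12 ways), then fix each of the remaining 11 coordinates at one of its two extreme values (2^11 = 2048 ways): 12·2048 = 24576.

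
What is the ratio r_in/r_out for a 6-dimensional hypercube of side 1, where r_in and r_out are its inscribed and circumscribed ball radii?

For an n-cube of any side s, the inradius is s/2 and the circumradius is s√n/2, so the ratio is 1/√6 ≈ 0.408248.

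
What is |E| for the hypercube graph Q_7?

The 7-cube has n·2^(n-1) = 7·2^6 = 7·64 = 448 edges.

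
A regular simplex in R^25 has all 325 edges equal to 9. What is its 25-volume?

V_25 = √(26) · 9^25 / (25! · 2^(25/2)) ≈ 4.07407e-05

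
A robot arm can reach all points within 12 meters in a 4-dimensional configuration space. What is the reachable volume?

Volume = π^{4/2}·(12)^4/Γ(3) = 10368·π^2 ≈ 102328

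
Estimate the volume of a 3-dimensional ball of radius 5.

V_3(5) = π^(3/2) · (5)^3 / Γ(3/2 + 1) = 500·π/3 ≈ 523.599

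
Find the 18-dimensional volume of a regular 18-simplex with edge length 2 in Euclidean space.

For a regular n-simplex with edge a, V = (a^n / n!)·√((n+1)/2^n). With a=2, n=18: V ≈ 3.48583e-13.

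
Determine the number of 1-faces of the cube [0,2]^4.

f_1(4-cube) = (4 choose 1) · 2^3 = 32.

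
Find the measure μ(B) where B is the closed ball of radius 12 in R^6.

Volume = π^{6/2}·(12)^6/Γ(4) = 497664·π^3 ≈ 1.54307e+07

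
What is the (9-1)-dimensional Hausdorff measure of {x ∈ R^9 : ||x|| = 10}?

|∂B_9(10)| = 640000000·π^4/21 ≈ 2.96866e+09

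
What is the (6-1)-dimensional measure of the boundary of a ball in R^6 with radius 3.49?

S = n·V_n(r)/r = 6·V_6(3.49)/3.49 (volume-to-surface relation), giving 16053.8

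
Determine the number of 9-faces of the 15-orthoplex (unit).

f_9(15-orthoplex) = 2^10 · (15 choose 10) = 3075072.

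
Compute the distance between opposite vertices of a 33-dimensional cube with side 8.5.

The space diagonal of an n-cube of side s is s√n. Here 8.5·√33 ≈ 48.8288.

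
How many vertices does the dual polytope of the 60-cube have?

An n-cross-polytope has 2n vertices; here n = 60, giving 120.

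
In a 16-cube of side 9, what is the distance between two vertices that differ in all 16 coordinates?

d = √(9² + 9² + ... + 9²) [16 terms] = √(16·9²) = 9√16 = 36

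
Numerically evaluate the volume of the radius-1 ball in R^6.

The n-ball volume is π^(n/2)·r^n/Γ(n/2+1). With n=6, r=1: V = π^3/6 ≈ 5.16771.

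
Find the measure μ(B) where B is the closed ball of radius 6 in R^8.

V_8(6) = π^(8/2) · (6)^8 / Γ(8/2 + 1) = 69984·π^4 ≈ 6.81708e+06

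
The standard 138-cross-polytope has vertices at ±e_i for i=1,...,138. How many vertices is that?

Number of vertices = 2n = 276.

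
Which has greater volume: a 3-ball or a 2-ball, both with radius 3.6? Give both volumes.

V_3(3.6) ≈ 195.432. V_2(3.6) ≈ 40.715. The 3-ball is larger.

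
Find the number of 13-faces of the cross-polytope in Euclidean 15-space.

Each 13-face is the convex hull of 14 vertices, one chosen as ±e_i from each of 14 distinct axes: 2^14·C(15,14) = 245760.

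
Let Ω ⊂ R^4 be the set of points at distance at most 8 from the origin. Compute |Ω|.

Volume = π^{4/2}·(8)^4/Γ(3) = 2048·π^2 ≈ 20212.9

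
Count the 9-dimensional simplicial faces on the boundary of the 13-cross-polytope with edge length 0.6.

Number of 9-faces = 2^(9+1) · C(13,9+1) = 1024 · 286 = 292864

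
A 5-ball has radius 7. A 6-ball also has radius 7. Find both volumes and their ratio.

V_5(7) ≈ 88468.5. V_6(7) ≈ 607976. Ratio V_5/V_6 ≈ 0.1455.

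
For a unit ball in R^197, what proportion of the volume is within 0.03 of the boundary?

1 - (1-0.03)^197 ≈ 0.997522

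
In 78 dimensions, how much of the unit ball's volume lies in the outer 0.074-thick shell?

V(inner)/V(outer) = ((1-0.074)/1)^78 ≈ 0.002487, so the shell fraction is 0.997513.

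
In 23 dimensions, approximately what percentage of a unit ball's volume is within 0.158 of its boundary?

1 - (1-0.158)^23 ≈ 0.98085 ≈ 98.08%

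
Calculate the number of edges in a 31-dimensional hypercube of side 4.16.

The 31-cube has n·2^(n-1) = 31·2^30 = 31·1073741824 = 33285996544 edges.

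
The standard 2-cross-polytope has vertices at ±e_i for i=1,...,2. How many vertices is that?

The vertices are ±e_1, ..., ±e_2, so there are 2·2 = 4.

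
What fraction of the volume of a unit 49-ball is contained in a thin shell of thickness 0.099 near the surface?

1 - (1-0.099)^49 ≈ 0.993953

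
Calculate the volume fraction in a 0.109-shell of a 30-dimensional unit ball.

V(inner)/V(outer) = ((1-0.109)/1)^30 ≈ 0.03136, so the shell fraction is 0.968643.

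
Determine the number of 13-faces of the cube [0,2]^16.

Choose 13 of 16 axes to span the face (C(16,13) = 560 ways), then fix each of the remaining 3 coordinates at one of its two extreme values (2^3 = 8 ways): 560·8 = 4480.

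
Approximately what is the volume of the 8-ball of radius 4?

V = 8192·π^4/3 ≈ 265992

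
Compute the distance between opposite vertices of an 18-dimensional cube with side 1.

The space diagonal of an n-cube of side s is s√n. Here 1·√18 ≈ 4.24264.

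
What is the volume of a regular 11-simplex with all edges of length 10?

V_11 = √(12) · 10^11 / (11! · 2^(11/2)) ≈ 191.765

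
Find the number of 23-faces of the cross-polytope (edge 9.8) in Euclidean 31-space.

An n-cross-polytope has 2^(k+1)·C(n,k+1) k-faces. Here 2^24·C(31,24) = 16777216·2629575 = 44116947763200.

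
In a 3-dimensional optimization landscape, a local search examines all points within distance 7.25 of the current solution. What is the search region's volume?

V_3(7.25) = π^(3/2) · (7.25)^3 / Γ(3/2 + 1) ≈ 1596.26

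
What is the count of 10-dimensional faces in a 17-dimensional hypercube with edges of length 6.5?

Number of 10-faces = C(17,10) · 2^(17-10) = 19448 · 128 = 2489344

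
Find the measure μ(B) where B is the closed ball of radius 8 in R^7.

The n-ball volume is π^(n/2)·r^n/Γ(n/2+1). With n=7, r=8: V = 33554432·π^3/105 ≈ 9.90855e+06.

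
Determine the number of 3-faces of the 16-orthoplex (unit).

Number of 3-faces = 2^(3+1) · C(16,3+1) = 16 · 1820 = 29120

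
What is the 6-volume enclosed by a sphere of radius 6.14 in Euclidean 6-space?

Volume = π^{6/2}·(6.14)^6/Γ(4) ≈ 276891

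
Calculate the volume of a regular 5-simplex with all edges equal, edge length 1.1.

V_5 = √(6) · 1.1^5 / (5! · 2^(5/2)) ≈ 0.00581143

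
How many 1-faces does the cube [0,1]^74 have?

The 74-cube has n·2^(n-1) = 74·2^73 = 74·9444732965739290427392 = 698910239464707491627008 edges.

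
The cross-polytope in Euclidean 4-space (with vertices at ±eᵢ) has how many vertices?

The vertices are ±e_1, ..., ±e_4, so there are 2·4 = 8.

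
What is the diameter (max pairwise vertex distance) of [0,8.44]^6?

||(8.44,8.44,...,8.44)|| = √(6)·8.44 ≈ 20.6737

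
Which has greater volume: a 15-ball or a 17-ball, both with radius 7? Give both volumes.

V_15(7) ≈ 1.81093e+12. V_17(7) ≈ 3.27965e+13. The 17-ball is larger.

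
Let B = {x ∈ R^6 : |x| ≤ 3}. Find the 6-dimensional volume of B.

V = 243·π^3/2 ≈ 3767.26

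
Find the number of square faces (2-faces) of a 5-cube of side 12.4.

An n-cube has C(n,k)·2^(n-k) k-faces. Here C(5,2)·2^3 = 10·8 = 80.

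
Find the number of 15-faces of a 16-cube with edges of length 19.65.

An n-cube has C(n,k)·2^(n-k) k-faces. Here C(16,15)·2^1 = 16·2 = 32.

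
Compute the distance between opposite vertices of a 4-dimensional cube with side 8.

||(8,8,...,8)|| = √(4)·8 = 16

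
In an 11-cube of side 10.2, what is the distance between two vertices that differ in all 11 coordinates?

The space diagonal of an n-cube of side s is s√n. Here 10.2·√11 ≈ 33.8296.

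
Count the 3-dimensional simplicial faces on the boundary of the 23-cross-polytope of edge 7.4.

Number of 3-faces = 2^(3+1) · C(23,3+1) = 16 · 8855 = 141680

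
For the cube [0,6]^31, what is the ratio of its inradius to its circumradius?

r_in = 6/2 (half the side); r_out = 6√31/2 (half the diagonal). Ratio = 1/√31 ≈ 0.179605.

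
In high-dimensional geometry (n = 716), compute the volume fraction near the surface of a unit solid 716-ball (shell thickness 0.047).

1 - (1-0.047)^716 ≈ 1 - 1.073e-15 ≈ (100 - 1.11e-13)%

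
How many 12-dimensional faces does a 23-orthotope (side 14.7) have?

Number of 12-faces = C(23,12) · 2^(23-12) = 1352078 · 2048 = 2769055744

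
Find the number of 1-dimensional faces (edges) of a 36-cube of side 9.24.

An n-cube has n·2^(n-1) edges. With n = 36: 36·34359738368 = 1236950581248.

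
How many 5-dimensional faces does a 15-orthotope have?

f_5(15-cube) = (15 choose 5) · 2^10 = 3075072.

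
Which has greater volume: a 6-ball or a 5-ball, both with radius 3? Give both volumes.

V_6(3) ≈ 3767.26. V_5(3) ≈ 1279.1. The 6-ball is larger.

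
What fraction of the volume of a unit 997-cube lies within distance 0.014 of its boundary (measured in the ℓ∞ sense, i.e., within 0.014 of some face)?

Shell fraction = 1 - (1-0.028)^997 ≈ 1 - 5.05e-13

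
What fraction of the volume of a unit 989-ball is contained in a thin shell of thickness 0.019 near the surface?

V(inner)/V(outer) = ((1-0.019)/1)^989 ≈ 5.763e-09, so the shell fraction is 0.9999999942.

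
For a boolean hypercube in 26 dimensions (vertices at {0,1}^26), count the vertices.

An n-cube has 2^n vertices; for n = 26 that is 2^26 = 67108864.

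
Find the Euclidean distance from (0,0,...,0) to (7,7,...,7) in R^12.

Diagonal = √12 · 7 ≈ 24.2487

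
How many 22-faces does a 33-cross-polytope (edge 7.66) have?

An n-cross-polytope has 2^(k+1)·C(n,k+1) k-faces. Here 2^23·C(33,23) = 8388608·92561040 = 776458280632320.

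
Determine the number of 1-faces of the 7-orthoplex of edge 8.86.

f_1(7-orthoplex) = 2^2 · (7 choose 2) = 84.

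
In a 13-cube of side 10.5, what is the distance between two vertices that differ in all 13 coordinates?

Diagonal = √13 · 10.5 ≈ 37.8583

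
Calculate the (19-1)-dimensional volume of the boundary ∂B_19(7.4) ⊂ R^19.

|∂B_19(7.4)| ≈ 3.92204e+15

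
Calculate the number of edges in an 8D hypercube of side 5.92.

Each of the 2^8 = 256 vertices has degree 8; total edges = 8·2^8/2 = 1024.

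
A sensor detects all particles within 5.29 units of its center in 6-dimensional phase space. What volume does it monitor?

V_6(5.29) = π^(6/2) · (5.29)^6 / Γ(6/2 + 1) ≈ 113248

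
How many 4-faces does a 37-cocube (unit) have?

Each 4-face is the convex hull of 5 vertices, one chosen as ±e_i from each of 5 distinct axes: 2^5·C(37,5) = 13948704.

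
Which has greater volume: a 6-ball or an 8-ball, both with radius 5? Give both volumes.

V_6(5) ≈ 80745.5. V_8(5) ≈ 1.58543e+06. The 8-ball is larger.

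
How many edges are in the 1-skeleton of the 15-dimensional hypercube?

An n-cube has n·2^(n-1) edges. With n = 15: 15·16384 = 245760.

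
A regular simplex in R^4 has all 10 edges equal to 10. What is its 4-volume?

V = (10^4 / 4!) · √((4+1) / 2^4) ≈ 232.924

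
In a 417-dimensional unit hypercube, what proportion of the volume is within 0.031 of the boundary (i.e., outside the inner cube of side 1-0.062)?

The inner cube has side 1-2·0.031 = 0.938 and volume (0.938)^417 ≈ 2.562e-12, so the shell holds 1 - 2.562e-12 of the volume.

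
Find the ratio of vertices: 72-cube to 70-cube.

The 72-cube has 2^72 = 4722366482869645213696 vertices. The 70-cube has 2^70 = 1180591620717411303424 vertices. Ratio: 4722366482869645213696/1180591620717411303424 = 4.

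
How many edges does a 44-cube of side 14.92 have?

Each of the 2^44 = 17592186044416 vertices has degree 44; total edges = 44·2^44/2 = 387028092977152.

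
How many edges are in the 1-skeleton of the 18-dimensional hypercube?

Each of the 2^18 = 262144 vertices has degree 18; total edges = 18·2^18/2 = 2359296.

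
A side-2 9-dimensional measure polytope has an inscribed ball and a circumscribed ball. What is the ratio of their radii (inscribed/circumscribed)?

For an n-cube of any side s, the inradius is s/2 and the circumradius is s√n/2, so the ratio is 1/√9 ≈ 0.333333.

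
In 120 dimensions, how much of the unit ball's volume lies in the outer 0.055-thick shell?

1 - (1-0.055)^120 ≈ 0.998873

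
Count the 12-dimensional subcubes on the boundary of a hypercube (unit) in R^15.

f_12(15-cube) = (15 choose 12) · 2^3 = 3640.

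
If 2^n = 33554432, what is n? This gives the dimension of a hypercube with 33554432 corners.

n = log_2(33554432) = 25.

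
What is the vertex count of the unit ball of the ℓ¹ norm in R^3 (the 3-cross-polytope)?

The vertices are ±e_1, ..., ±e_3, so there are 2·3 = 6.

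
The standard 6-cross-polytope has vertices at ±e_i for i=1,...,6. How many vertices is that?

Number of vertices = 2n = 12.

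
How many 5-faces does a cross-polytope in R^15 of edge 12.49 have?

An n-cross-polytope has 2^(k+1)·C(n,k+1) k-faces. Here 2^6·C(15,6) = 64·5005 = 320320.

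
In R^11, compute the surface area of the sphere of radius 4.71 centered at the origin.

S_11(4.71) = 2·π^(11/2)·(4.71)^10 / Γ(11/2) ≈ 1.11354e+08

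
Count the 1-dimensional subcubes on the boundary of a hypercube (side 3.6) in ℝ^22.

An n-cube has C(n,k)·2^(n-k) k-faces. Here C(22,1)·2^21 = 22·2097152 = 46137344.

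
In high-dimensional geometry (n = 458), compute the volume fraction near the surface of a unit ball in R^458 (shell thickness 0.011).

1 - (1-0.011)^458 ≈ 0.993692 ≈ 99.37%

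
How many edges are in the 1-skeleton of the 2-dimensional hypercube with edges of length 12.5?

An n-cube has n·2^(n-1) edges. With n = 2: 2·2 = 4.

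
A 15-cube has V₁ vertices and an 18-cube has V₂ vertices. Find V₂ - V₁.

V₁ = 2^15 = 32768. V₂ = 2^18 = 262144. V₂ - V₁ = 229376.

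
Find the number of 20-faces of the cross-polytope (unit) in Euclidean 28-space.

Number of 20-faces = 2^(20+1) · C(28,20+1) = 2097152 · 1184040 = 2483111854080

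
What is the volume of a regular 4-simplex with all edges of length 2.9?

For a regular n-simplex with edge a, V = (a^n / n!)·√((n+1)/2^n). With a=2.9, n=4: V ≈ 1.64743.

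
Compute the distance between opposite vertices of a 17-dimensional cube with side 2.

||(2,2,...,2)|| = √(17)·2 ≈ 8.24621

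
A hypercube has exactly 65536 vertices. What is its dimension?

n = log_2(65536) = 16.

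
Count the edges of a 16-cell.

Each 1-face is the convex hull of 2 vertices, one chosen as ±e_i from each of 2 distinct axes: 2^2·C(4,2) = 24.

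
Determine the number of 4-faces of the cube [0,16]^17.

Number of 4-faces = C(17,4) · 2^(17-4) = 2380 · 8192 = 19496960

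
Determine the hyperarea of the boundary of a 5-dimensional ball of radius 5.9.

S = n·V_n(r)/r = 5·V_5(5.9)/5.9 (volume-to-surface relation), giving 31891.6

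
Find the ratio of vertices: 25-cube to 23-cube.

The 25-cube has 2^25 = 33554432 vertices. The 23-cube has 2^23 = 8388608 vertices. Ratio: 33554432/8388608 = 4.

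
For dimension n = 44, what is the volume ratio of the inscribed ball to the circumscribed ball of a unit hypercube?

V_in/V_out = n^(-n/2) = 44^(-44/2) ≈ 6.98299e-37.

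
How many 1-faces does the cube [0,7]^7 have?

Each of the 2^7 = 128 vertices has degree 7; total edges = 7·2^7/2 = 448.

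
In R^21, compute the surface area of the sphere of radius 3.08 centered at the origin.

S = n·V_n(r)/r = 21·V_21(3.08)/3.08 (volume-to-surface relation), giving 1.72895e+09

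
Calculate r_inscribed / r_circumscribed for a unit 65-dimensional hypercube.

r_in = 1/2 (half the side); r_out = 1√65/2 (half the diagonal). Ratio = 1/√65 ≈ 0.124035.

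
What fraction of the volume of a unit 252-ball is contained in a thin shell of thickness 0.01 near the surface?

1 - (1-0.01)^252 ≈ 0.920555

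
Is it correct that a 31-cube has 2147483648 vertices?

True. The 31-cube has 2^31 = 2147483648 vertices.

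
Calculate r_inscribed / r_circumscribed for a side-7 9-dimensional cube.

Ratio = (s/2)/(s√9/2) = 9^(-1/2) ≈ 0.333333.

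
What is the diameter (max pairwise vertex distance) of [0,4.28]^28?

The space diagonal of an n-cube of side s is s√n. Here 4.28·√28 ≈ 22.6476.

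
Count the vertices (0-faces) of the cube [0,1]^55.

Number of vertices = 2^55 = 36028797018963968.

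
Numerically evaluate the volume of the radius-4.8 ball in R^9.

V_9(4.8) = π^(9/2) · (4.8)^9 / Γ(9/2 + 1) ≈ 4.46158e+06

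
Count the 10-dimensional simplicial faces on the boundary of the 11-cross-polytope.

f_10(11-orthoplex) = 2^11 · (11 choose 11) = 2048.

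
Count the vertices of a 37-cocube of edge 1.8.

The 37-dimensional cross-polytope has 2n = 2·37 = 74 vertices.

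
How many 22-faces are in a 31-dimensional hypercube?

An n-cube has C(n,k)·2^(n-k) k-faces. Here C(31,22)·2^9 = 20160075·512 = 10321958400.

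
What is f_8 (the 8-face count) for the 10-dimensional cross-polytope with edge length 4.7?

An n-cross-polytope has 2^(k+1)·C(n,k+1) k-faces. Here 2^9·C(10,9) = 512·10 = 5120.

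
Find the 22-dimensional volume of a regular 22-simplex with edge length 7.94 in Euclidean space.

V = (7.94^22 / 22!) · √((22+1) / 2^22) ≈ 0.000130262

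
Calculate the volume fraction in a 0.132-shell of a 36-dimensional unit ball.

1 - (1-0.132)^36 ≈ 0.993881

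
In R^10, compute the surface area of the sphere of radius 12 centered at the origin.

S_10(12) = 2·π^(10/2)·(12)^9 / Γ(10/2) = 429981696·π^5 ≈ 1.31583e+11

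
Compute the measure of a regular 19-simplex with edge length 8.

Volume = 8^19 · √(20/2^19) / 19! ≈ 0.0073172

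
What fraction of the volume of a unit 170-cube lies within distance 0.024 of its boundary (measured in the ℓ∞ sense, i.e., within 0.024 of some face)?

1 - (1 - 2·0.024)^170 = 1 - 0.952^170 ≈ 0.999767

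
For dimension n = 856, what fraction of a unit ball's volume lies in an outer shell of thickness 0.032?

1 - (1-0.032)^856 ≈ 1 - 8.115e-13 ≈ (100 - 8.12e-11)%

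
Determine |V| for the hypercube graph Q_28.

Number of vertices = 2^28 = 268435456.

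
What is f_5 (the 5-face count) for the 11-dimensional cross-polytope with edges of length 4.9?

Number of 5-faces = 2^(5+1) · C(11,5+1) = 64 · 462 = 29568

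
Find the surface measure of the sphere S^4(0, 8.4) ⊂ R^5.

S_5(8.4) = 2·π^(5/2)·(8.4)^4 / Γ(5/2) ≈ 131034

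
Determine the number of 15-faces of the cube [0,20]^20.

Choose 15 of 20 axes to span the face (C(20,15) = 15504 ways), then fix each of the remaining 5 coordinates at one of its two extreme values (2^5 = 32 ways): 15504·32 = 496128.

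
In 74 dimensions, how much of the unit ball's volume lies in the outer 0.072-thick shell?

Shell fraction = 1 - (1-0.072)^74 ≈ 0.996032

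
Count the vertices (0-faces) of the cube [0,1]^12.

The 12-cube has 2^12 = 4096 vertices.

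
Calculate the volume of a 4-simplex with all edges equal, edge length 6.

V = (6^4 / 4!) · √((4+1) / 2^4) ≈ 30.1869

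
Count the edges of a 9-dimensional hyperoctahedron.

f_1(9-orthoplex) = 2^2 · (9 choose 2) = 144.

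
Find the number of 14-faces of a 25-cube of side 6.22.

Choose 14 of 25 axes to span the face (C(25,14) = 4457400 ways), then fix each of the remaining 11 coordinates at one of its two extreme values (2^11 = 2048 ways): 4457400·2048 = 9128755200.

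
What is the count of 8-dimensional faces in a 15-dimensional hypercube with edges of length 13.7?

f_8(15-cube) = (15 choose 8) · 2^7 = 823680.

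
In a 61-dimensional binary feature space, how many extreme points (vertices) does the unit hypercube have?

The 61-cube has 2^61 = 2305843009213693952 vertices.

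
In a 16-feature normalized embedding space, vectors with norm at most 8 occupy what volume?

Volume = π^{16/2}·(8)^16/Γ(9) = 2199023255552·π^8/315 ≈ 6.62397e+13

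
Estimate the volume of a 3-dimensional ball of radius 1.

The n-ball volume is π^(n/2)·r^n/Γ(n/2+1). With n=3, r=1: V = 4·π/3 ≈ 4.18879.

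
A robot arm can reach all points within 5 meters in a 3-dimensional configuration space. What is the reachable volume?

V = 500·π/3 ≈ 523.599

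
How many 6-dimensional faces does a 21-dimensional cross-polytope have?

f_6(21-orthoplex) = 2^7 · (21 choose 7) = 14883840.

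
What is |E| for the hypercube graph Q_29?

Number of 1-faces = C(29,1)·2^(29-1) = 29·268435456 = 7784628224.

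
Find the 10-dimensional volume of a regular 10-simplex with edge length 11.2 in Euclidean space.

Volume = 11.2^10 · √(11/2^10) / 10! ≈ 887.082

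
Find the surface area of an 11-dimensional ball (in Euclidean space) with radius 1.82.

The surface area of an n-ball is 2π^(n/2) r^(n-1) / Γ(n/2). For n=11, r=1.82: 8264.4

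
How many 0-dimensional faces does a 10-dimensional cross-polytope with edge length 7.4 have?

Each 0-face is the convex hull of 1 vertex, one chosen as ±e_i from each of 1 distinct axis: 2^1·C(10,1) = 20.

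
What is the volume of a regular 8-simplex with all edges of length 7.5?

V_8 = √(9) · 7.5^8 / (8! · 2^(8/2)) ≈ 46.5555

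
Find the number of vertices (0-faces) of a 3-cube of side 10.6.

Number of 0-faces = C(3,0) · 2^(3-0) = 1 · 8 = 8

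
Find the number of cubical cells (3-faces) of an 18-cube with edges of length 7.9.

An n-cube has C(n,k)·2^(n-k) k-faces. Here C(18,3)·2^15 = 816·32768 = 26738688.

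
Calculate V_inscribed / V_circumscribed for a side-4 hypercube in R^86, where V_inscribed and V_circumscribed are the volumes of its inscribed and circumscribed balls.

V_in / V_out = (r_in/r_out)^86 = (1/√86)^86 = 86^(-86/2) ≈ 6.55491e-84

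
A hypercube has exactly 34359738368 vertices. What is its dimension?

The n-cube has 2^n vertices, and 34359738368 = 2^35, so n = 35.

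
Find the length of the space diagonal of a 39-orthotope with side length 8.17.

||(8.17,8.17,...,8.17)|| = √(39)·8.17 ≈ 51.0216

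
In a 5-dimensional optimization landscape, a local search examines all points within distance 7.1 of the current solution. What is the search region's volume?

Volume = π^{5/2}·(7.1)^5/Γ(7/2) ≈ 94970.8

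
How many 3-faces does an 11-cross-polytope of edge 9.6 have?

Each 3-face is the convex hull of 4 vertices, one chosen as ±e_i from each of 4 distinct axes: 2^4·C(11,4) = 5280.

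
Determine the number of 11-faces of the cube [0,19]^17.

Choose 11 of 17 axes to span the face (C(17,11) = 12376 ways), then fix each of the remaining 6 coordinates at one of its two extreme values (2^6 = 64 ways): 12376·64 = 792064.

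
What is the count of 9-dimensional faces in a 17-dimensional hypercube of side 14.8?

An n-cube has C(n,k)·2^(n-k) k-faces. Here C(17,9)·2^8 = 24310·256 = 6223360.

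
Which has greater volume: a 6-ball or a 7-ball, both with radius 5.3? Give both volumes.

V_6(5.3) ≈ 114539. V_7(5.3) ≈ 555024. The 7-ball is larger.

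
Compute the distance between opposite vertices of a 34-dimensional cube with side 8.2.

Diagonal = √34 · 8.2 ≈ 47.8138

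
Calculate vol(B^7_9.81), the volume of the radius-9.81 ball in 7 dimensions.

V_7(9.81) = π^(7/2) · (9.81)^7 / Γ(7/2 + 1) ≈ 4.13108e+07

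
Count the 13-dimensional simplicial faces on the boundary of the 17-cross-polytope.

An n-cross-polytope has 2^(k+1)·C(n,k+1) k-faces. Here 2^14·C(17,14) = 16384·680 = 11141120.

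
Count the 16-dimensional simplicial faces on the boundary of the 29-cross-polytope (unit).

An n-cross-polytope has 2^(k+1)·C(n,k+1) k-faces. Here 2^17·C(29,17) = 131072·51895935 = 6802103992320.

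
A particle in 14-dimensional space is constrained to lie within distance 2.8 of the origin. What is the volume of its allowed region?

The n-ball volume is π^(n/2)·r^n/Γ(n/2+1). With n=14, r=2.8: V ≈ 1.09102e+06.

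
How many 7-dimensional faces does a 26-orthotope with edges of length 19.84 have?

Choose 7 of 26 axes to span the face (C(26,7) = 657800 ways), then fix each of the remaining 19 coordinates at one of its two extreme values (2^19 = 524288 ways): 657800·524288 = 344876646400.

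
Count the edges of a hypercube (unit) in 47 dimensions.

Each of the 2^47 = 140737488355328 vertices has degree 47; total edges = 47·2^47/2 = 3307330976350208.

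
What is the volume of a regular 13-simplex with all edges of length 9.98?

V_13 = √(14) · 9.98^13 / (13! · 2^(13/2)) ≈ 64.6823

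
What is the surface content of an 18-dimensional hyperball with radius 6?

The surface area of an n-ball is 2π^(n/2) r^(n-1) / Γ(n/2). For n=18, r=6: 29386561536·π^9/35 ≈ 2.50282e+13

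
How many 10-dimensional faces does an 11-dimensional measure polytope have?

An n-cube has C(n,k)·2^(n-k) k-faces. Here C(11,10)·2^1 = 11·2 = 22.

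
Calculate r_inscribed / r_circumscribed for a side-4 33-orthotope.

Ratio = (s/2)/(s√33/2) = 33^(-1/2) ≈ 0.174078.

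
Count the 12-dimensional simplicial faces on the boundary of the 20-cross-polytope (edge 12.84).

Each 12-face is the convex hull of 13 vertices, one chosen as ±e_i from each of 13 distinct axes: 2^13·C(20,13) = 635043840.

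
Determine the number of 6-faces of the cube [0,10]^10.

An n-cube has C(n,k)·2^(n-k) k-faces. Here C(10,6)·2^4 = 210·16 = 3360.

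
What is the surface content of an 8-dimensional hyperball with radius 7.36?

|∂B_8(7.36)| ≈ 3.79859e+07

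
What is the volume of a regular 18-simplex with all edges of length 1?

V = (1^18 / 18!) · √((18+1) / 2^18) ≈ 1.32974e-18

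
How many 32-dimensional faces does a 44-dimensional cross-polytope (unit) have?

An n-cross-polytope has 2^(k+1)·C(n,k+1) k-faces. Here 2^33·C(44,33) = 8589934592·7669339132 = 65879121507746054144.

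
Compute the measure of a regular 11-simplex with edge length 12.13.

For a regular n-simplex with edge a, V = (a^n / n!)·√((n+1)/2^n). With a=12.13, n=11: V ≈ 1604.13.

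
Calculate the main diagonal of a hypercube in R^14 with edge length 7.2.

The space diagonal of an n-cube of side s is s√n. Here 7.2·√14 ≈ 26.9399.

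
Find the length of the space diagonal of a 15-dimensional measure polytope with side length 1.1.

||(1.1,1.1,...,1.1)|| = √(15)·1.1 ≈ 4.26028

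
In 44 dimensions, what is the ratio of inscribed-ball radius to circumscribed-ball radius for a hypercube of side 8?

Ratio = (s/2)/(s√44/2) = 44^(-1/2) ≈ 0.150756.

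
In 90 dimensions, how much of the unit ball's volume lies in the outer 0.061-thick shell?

1 - (1-0.061)^90 ≈ 0.996533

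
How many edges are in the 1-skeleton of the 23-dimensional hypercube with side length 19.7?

Number of 1-faces = C(23,1)·2^(23-1) = 23·4194304 = 96468992.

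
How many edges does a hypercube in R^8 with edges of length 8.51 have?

The 8-cube has n·2^(n-1) = 8·2^7 = 8·128 = 1024 edges.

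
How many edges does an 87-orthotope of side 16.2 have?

The 87-cube has n·2^(n-1) = 87·2^86 = 87·77371252455336267181195264 = 6731298963614255244763987968 edges.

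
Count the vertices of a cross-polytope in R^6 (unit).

Number of vertices = 2n = 12.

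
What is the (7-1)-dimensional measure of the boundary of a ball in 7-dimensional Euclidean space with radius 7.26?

The surface area of an n-ball is 2π^(n/2) r^(n-1) / Γ(n/2). For n=7, r=7.26: 4.84282e+06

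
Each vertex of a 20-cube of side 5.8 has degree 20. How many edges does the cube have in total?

Each of the 2^20 = 1048576 vertices has degree 20; total edges = 20·2^20/2 = 10485760.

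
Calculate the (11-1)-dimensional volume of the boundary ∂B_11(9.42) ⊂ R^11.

|∂B_11(9.42)| ≈ 1.14027e+11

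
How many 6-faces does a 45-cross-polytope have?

Number of 6-faces = 2^(6+1) · C(45,6+1) = 128 · 45379620 = 5808591360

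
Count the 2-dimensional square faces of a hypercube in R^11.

Choose 2 of 11 axes to span the face (C(11,2) = 55 ways), then fix each of the remaining 9 coordinates at one of its two extreme values (2^9 = 512 ways): 55·512 = 28160.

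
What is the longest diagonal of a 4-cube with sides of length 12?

d = √(12² + 12² + ... + 12²) [4 terms] = √(4·12²) = 12√4 = 24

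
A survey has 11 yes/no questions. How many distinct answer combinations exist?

An n-cube has 2^n vertices; for n = 11 that is 2^11 = 2048.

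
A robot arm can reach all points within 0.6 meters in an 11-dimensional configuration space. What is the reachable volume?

The n-ball volume is π^(n/2)·r^n/Γ(n/2+1). With n=11, r=0.6: V ≈ 0.00683547.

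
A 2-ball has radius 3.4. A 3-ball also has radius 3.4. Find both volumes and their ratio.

V_2(3.4) ≈ 36.3168. V_3(3.4) ≈ 164.636. Ratio V_2/V_3 ≈ 0.2206.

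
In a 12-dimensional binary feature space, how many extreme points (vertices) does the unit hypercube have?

Each vertex is a binary string of length 12, so there are 2^12 = 4096.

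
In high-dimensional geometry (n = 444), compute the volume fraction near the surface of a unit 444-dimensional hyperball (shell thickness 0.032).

1 - (1-0.032)^444 ≈ 0.9999994646 ≈ 99.999946%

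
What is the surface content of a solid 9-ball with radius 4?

|∂B_9(4)| = 2097152·π^4/105 ≈ 1.94554e+06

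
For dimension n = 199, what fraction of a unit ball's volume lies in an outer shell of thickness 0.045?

1 - (1-0.045)^199 ≈ 0.999895 ≈ 99.9895%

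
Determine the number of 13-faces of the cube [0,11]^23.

f_13(23-cube) = (23 choose 13) · 2^10 = 1171523584.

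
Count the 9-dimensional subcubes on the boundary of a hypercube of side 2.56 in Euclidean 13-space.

Choose 9 of 13 axes to span the face (C(13,9) = 715 ways), then fix each of the remaining 4 coordinates at one of its two extreme values (2^4 = 16 ways): 715·16 = 11440.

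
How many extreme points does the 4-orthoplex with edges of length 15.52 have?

The vertices are ±e_1, ..., ±e_4, so there are 2·4 = 8.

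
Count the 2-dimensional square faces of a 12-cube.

An n-cube has C(n,k)·2^(n-k) k-faces. Here C(12,2)·2^10 = 66·1024 = 67584.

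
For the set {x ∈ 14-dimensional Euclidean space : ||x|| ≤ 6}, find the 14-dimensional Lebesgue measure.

The n-ball volume is π^(n/2)·r^n/Γ(n/2+1). With n=14, r=6: V = 544195584·π^7/35 ≈ 4.69609e+10.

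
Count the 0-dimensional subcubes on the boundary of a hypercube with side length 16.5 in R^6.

f_0(6-cube) = (6 choose 0) · 2^6 = 64.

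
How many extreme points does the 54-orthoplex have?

Number of vertices = 2n = 108.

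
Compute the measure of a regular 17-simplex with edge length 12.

V_17 = √(18) · 12^17 / (17! · 2^(17/2)) ≈ 73.0961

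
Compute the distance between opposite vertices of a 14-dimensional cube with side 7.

The space diagonal of an n-cube of side s is s√n. Here 7·√14 ≈ 26.1916.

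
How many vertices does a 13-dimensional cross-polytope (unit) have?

An n-cross-polytope has 2n vertices; here n = 13, giving 26.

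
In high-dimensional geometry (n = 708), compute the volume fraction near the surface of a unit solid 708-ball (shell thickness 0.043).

1 - (1-0.043)^708 ≈ 1 - 3.06e-14 ≈ (100 - 3.06e-12)%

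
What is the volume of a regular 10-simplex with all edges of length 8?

V = (8^10 / 10!) · √((10+1) / 2^10) ≈ 30.6678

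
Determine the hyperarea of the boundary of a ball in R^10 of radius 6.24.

The surface area of an n-ball is 2π^(n/2) r^(n-1) / Γ(n/2). For n=10, r=6.24: 3.65788e+08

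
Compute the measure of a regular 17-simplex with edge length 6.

V = (6^17 / 17!) · √((17+1) / 2^17) ≈ 0.000557679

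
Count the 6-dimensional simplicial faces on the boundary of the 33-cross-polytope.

f_6(33-orthoplex) = 2^7 · (33 choose 7) = 546822144.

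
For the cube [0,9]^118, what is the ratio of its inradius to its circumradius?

r_in = 9/2 (half the side); r_out = 9√118/2 (half the diagonal). Ratio = 1/√118 ≈ 0.0920575.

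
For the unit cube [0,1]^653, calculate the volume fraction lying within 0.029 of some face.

1 - (1 - 2·0.029)^653 = 1 - 0.942^653 ≈ 1 - 1.136e-17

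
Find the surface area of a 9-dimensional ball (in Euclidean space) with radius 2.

S_9(2) = 2·π^(9/2)·(2)^8 / Γ(9/2) = 8192·π^4/105 ≈ 7599.76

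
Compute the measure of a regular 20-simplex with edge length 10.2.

Volume = 10.2^20 · √(21/2^20) / 20! ≈ 0.273331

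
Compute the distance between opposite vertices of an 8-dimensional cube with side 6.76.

Diagonal = √8 · 6.76 ≈ 19.1202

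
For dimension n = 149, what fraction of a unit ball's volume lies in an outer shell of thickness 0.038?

1 - (1-0.038)^149 ≈ 0.996888 ≈ 99.69%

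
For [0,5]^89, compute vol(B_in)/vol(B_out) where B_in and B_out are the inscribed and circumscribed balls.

V_in / V_out = (r_in/r_out)^89 = (1/√89)^89 = 89^(-89/2) ≈ 1.78708e-87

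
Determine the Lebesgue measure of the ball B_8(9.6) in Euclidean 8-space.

V_8(9.6) = π^(8/2) · (9.6)^8 / Γ(8/2 + 1) ≈ 2.92791e+08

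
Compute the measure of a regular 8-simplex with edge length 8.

V_8 = √(9) · 8^8 / (8! · 2^(8/2)) ≈ 78.019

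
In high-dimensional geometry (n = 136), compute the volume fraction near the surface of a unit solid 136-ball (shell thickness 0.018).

1 - (1-0.018)^136 ≈ 0.915441 ≈ 91.54%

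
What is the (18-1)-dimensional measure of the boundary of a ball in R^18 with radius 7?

The surface area of an n-ball is 2π^(n/2) r^(n-1) / Γ(n/2). For n=18, r=7: 33232930569601·π^9/2880 ≈ 3.43974e+14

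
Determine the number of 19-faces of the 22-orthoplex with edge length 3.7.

f_19(22-orthoplex) = 2^20 · (22 choose 20) = 242221056.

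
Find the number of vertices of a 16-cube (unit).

Each vertex is a binary string of length 16, so there are 2^16 = 65536.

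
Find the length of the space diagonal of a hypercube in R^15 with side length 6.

Diagonal = √15 · 6 ≈ 23.2379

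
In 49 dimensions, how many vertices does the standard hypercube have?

Each vertex is a binary string of length 49, so there are 2^49 = 562949953421312.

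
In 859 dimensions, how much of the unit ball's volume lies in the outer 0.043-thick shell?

1 - (1-0.043)^859 ≈ 1 - 4.012e-17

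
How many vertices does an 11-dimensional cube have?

Number of vertices = 2^11 = 2048.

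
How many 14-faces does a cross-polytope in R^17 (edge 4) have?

f_14(17-orthoplex) = 2^15 · (17 choose 15) = 4456448.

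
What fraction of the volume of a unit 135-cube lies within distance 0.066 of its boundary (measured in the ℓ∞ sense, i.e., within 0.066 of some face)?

Shell fraction = 1 - (1-0.132)^135 ≈ 0.999999995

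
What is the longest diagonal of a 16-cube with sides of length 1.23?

Diagonal = √16 · 1.23 = 4.92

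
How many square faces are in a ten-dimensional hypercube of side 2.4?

Number of 2-faces = C(10,2) · 2^(10-2) = 45 · 256 = 11520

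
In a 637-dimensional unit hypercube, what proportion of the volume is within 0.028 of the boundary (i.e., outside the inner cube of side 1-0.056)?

The inner cube has side 1-2·0.028 = 0.944 and volume (0.944)^637 ≈ 1.141e-16, so the shell holds 1 - 1.141e-16 of the volume.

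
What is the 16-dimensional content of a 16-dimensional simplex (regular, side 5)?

Volume = 5^16 · √(17/2^16) / 16! ≈ 0.000117459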